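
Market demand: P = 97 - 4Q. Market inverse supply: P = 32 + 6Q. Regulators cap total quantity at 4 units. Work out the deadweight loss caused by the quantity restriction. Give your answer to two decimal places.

31.25

Unrestricted equilibrium: Q* = (97 - 32)/(4 + 6) = 6.5.
At Q = 4 the demand price is 97 - 4(4) = 81 and the supply price is 32 + 6(4) = 56.
DWL = (1/2)(gap between curves at 4) x (Q* - 4) = (1/2)(25)(2.5) = 31.25.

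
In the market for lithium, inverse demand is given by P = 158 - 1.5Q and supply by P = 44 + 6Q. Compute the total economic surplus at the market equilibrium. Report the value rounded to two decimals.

Setting demand equal to supply, 114 = 7.5Q, so Q* = 15.2 and P* = 135.2.
CS = (1/2)(15.2)(22.8) = 173.28 and PS = (1/2)(15.2)(91.2) = 693.12, so total surplus = 866.4.

866.40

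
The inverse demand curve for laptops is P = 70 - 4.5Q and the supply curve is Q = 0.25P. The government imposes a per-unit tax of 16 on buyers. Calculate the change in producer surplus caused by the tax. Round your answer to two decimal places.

-54.92

Rewriting supply in inverse form: P = 4Q.
Without the tax, 70 - 4.5Q = 4Q so Q* = 8.2353 and P* = 32.9412.
A tax on buyers shifts demand down by 16: (70 - 16) - 4.5Q = 4Q, so Q_t = 6.3529. Buyers pay P_b = 41.4118; sellers receive P_s = P_b - 16 = 25.4118.
PS falls from (1/2)(8.2353)(32.9412) = 135.6401 to (1/2)(6.3529)(25.4118) = 80.7197, a change of -54.9204.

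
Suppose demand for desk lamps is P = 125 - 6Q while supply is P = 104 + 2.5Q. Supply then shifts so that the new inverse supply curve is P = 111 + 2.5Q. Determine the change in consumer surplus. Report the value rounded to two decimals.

-10.17

Initial equilibrium: Q_0 = 2.4706, P_0 = 110.1765; CS_0 = (1/2)(2.4706)(14.8235) = 18.3114, PS_0 = (1/2)(2.4706)(6.1765) = 7.6298.
New equilibrium: 125 - 6Q = 111 + 2.5Q gives Q_1 = 1.6471, P_1 = 115.1176; CS_1 = 8.1384, PS_1 = 3.391.
Change in consumer surplus = 8.1384 - 18.3114 = -10.173.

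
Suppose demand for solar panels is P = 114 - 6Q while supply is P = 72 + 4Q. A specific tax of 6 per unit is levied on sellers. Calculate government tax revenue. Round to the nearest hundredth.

21.60

Without the tax, 114 - 6Q = 72 + 4Q so Q* = 4.2 and P* = 88.8.
A tax on sellers shifts supply up by 6: 114 - 6Q = 72 + 4Q + 6, so Q_t = 3.6. Buyers pay P_b = 92.4; sellers receive P_s = P_b - 6 = 86.4.
Tax revenue = t x Q_t = 6 x 3.6 = 21.6.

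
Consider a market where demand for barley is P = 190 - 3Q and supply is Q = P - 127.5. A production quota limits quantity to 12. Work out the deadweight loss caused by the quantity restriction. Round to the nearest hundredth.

26.28

Rewriting supply in inverse form: P = 127.5 + Q.
Unrestricted equilibrium: Q* = (190 - 127.5)/(3 + 1) = 15.625.
At Q = 12 the demand price is 190 - 3(12) = 154 and the supply price is 127.5 + (12) = 139.5.
DWL = (1/2)(gap between curves at 12) x (Q* - 12) = (1/2)(14.5)(3.625) = 26.2812.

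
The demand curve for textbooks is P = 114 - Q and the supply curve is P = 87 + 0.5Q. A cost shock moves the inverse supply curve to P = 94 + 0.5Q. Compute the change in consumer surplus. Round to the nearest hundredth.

-73.11

Initial equilibrium: Q_0 = 18, P_0 = 96; CS_0 = (1/2)(18)(18) = 162, PS_0 = (1/2)(18)(9) = 81.
New equilibrium: 114 - Q = 94 + 0.5Q gives Q_1 = 13.3333, P_1 = 100.6667; CS_1 = 88.8889, PS_1 = 44.4444.
Change in consumer surplus = 88.8889 - 162 = -73.1111.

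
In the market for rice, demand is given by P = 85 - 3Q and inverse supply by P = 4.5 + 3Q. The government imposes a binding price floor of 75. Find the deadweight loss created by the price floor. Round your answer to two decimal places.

Free-market equilibrium: 85 - 3Q = 4.5 + 3Q gives Q* = 13.4167, P* = 44.75.
At P = 75, buyers demand (85 - 75)/3 = 3.3333 while sellers would supply more, so the quantity traded is 3.3333 at price 75.
At Q = 3.3333 the demand price is 75 and the supply price is 14.5. Deadweight loss is the triangle between the curves from 3.3333 to 13.4167: (1/2)(75 - 14.5)(13.4167 - 3.3333) = 305.0208.

305.02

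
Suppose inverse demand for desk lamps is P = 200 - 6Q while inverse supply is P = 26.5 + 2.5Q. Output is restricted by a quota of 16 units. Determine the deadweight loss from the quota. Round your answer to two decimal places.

82.72

Without the quota, 200 - 6Q = 26.5 + 2.5Q gives Q* = 20.4118.
At Q = 16 the demand price is 200 - 6(16) = 104 and the supply price is 26.5 + 2.5(16) = 66.5.
Deadweight loss is the triangle between the curves from 16 to 20.4118: (1/2)(104 - 66.5)(20.4118 - 16) = 82.7206.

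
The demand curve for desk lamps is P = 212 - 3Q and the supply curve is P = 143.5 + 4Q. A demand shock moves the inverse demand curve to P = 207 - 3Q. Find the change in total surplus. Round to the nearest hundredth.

-47.14

Initial equilibrium: Q_0 = 9.7857, P_0 = 182.6429; CS_0 = (1/2)(9.7857)(29.3571) = 143.6403, PS_0 = (1/2)(9.7857)(39.1429) = 191.5204.
New equilibrium: 207 - 3Q = 143.5 + 4Q gives Q_1 = 9.0714, P_1 = 179.7857; CS_1 = 123.4362, PS_1 = 164.5816.
Change in total surplus = (123.4362 + 164.5816) - (143.6403 + 191.5204) = -47.1429.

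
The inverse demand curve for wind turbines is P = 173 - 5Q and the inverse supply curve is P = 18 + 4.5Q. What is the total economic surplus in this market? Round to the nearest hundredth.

1264.47

Equilibrium: 173 - 5Q = 18 + 4.5Q, so Q* = 16.3158 and P* = 91.4211.
Total surplus is the full triangle between the curves from 0 to Q*: (1/2)(16.3158)(173 - 18) = 1264.4737.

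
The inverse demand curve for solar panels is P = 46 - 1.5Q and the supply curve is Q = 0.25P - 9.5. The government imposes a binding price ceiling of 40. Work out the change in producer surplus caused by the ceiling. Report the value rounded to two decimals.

-3.73

Rewriting supply in inverse form: P = 38 + 4Q.
Free-market equilibrium: 46 - 1.5Q = 38 + 4Q gives Q* = 1.4545, P* = 43.8182.
At P = 40, sellers supply (40 - 38)/4 = 0.5 while buyers want more, so the quantity traded is 0.5 at price 40.
PS goes from (1/2)(1.4545)(5.8182) = 4.2314 to 0.5 (computed as (40 - 38)(0.5) - (1/2)(4)(0.5)^2), a change of -3.7314.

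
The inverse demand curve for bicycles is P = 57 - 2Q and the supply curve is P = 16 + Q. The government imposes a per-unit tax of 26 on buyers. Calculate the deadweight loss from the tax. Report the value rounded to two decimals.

112.67

Without the tax, 57 - 2Q = 16 + Q so Q* = 13.6667 and P* = 29.6667.
With the tax, buyers' net willingness to pay falls by 26: (57 - 26) - 2Q = 16 + Q, so Q_t = 5. Buyers pay P_b = 47; sellers receive P_s = P_b - 26 = 21.
The welfare triangle lost has base Q* - Q_t = 8.6667 and height t = 26, so DWL = (1/2)(8.6667)(26) = 112.6667.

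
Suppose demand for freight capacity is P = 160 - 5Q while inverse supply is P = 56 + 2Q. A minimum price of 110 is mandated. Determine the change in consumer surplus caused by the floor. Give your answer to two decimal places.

-301.84

Without the control, 160 - 5Q = 56 + 2Q so Q* = 14.8571 and P* = 85.7143.
At P = 110, buyers demand (160 - 110)/5 = 10 while sellers would supply more, so the quantity traded is 10 at price 110.
CS goes from (1/2)(14.8571)(74.2857) = 551.8367 to 250 (computed as (160 - 110)(10) - (1/2)(5)(10)^2), a change of -301.8367.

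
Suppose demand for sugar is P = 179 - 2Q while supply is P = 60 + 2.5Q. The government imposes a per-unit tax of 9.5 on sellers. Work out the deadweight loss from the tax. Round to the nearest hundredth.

10.03

Pre-tax equilibrium: 179 - 2Q = 60 + 2.5Q gives Q* = 26.4444, P* = 126.1111.
A tax on sellers shifts supply up by 9.5: 179 - 2Q = 60 + 2.5Q + 9.5, so Q_t = 24.3333. Buyers pay P_b = 130.3333; sellers receive P_s = P_b - 9.5 = 120.8333.
Deadweight loss is the triangle between the curves from Q_t to Q*: (1/2)(26.4444 - 24.3333)(9.5) = 10.0278.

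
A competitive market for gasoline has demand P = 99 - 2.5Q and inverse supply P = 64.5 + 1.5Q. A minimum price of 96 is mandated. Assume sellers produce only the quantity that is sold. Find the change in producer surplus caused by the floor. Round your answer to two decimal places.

-19.07

Free-market equilibrium: 99 - 2.5Q = 64.5 + 1.5Q gives Q* = 8.625, P* = 77.4375.
At P = 96, buyers demand (99 - 96)/2.5 = 1.2 while sellers would supply more, so the quantity traded is 1.2 at price 96.
PS goes from (1/2)(8.625)(12.9375) = 55.793 to 36.72 (computed as (96 - 64.5)(1.2) - (1/2)(1.5)(1.2)^2), a change of -19.073.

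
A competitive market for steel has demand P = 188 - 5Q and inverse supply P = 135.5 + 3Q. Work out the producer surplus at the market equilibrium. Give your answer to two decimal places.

Setting demand equal to supply, 52.5 = 8Q, so Q* = 6.5625 and P* = 155.1875.
PS is the area between P* and the supply curve from 0 to Q*: (1/2)(6.5625)(19.6875) = 64.5996.

64.60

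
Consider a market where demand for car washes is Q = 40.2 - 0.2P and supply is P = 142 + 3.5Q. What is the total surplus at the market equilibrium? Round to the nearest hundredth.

204.76

Rewriting demand in inverse form: P = 201 - 5Q.
Set 201 - 5Q = 142 + 3.5Q, which gives 59 = 8.5Q, so Q* = 6.9412 and P* = 201 - 5(6.9412) = 166.2941.
Total surplus is the full triangle between the curves from 0 to Q*: (1/2)(6.9412)(201 - 142) = 204.7647.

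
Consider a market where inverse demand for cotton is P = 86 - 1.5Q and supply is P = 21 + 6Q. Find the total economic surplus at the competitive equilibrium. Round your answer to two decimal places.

281.67

Equilibrium: 86 - 1.5Q = 21 + 6Q, so Q* = 8.6667 and P* = 73.
CS = (1/2)(8.6667)(13) = 56.3333 and PS = (1/2)(8.6667)(52) = 225.3333, so total surplus = 281.6667.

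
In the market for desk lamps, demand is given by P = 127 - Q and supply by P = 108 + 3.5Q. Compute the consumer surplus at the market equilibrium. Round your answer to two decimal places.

8.91

Setting demand equal to supply, 19 = 4.5Q, so Q* = 4.2222 and P* = 122.7778.
CS is the area between the demand curve and P* from 0 to Q*: (1/2)(4.2222)(4.2222) = 8.9136.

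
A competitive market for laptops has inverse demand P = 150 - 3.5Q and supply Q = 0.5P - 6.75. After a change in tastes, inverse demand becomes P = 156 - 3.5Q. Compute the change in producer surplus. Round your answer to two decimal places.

Rewriting supply in inverse form: P = 13.5 + 2Q.
Initial equilibrium: Q_0 = 24.8182, P_0 = 63.1364; CS_0 = (1/2)(24.8182)(86.8636) = 1077.8988, PS_0 = (1/2)(24.8182)(49.6364) = 615.9421.
New equilibrium: 156 - 3.5Q = 13.5 + 2Q gives Q_1 = 25.9091, P_1 = 65.3182; CS_1 = 1174.7417, PS_1 = 671.281.
Change in producer surplus = 671.281 - 615.9421 = 55.3388.

55.34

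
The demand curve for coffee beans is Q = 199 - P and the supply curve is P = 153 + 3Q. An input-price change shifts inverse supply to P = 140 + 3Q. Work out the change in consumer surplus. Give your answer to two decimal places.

42.66

Rewriting demand in inverse form: P = 199 - Q.
Initial equilibrium: Q_0 = 11.5, P_0 = 187.5; CS_0 = (1/2)(11.5)(11.5) = 66.125, PS_0 = (1/2)(11.5)(34.5) = 198.375.
New equilibrium: 199 - Q = 140 + 3Q gives Q_1 = 14.75, P_1 = 184.25; CS_1 = 108.7812, PS_1 = 326.3438.
Change in consumer surplus = 108.7812 - 66.125 = 42.6562.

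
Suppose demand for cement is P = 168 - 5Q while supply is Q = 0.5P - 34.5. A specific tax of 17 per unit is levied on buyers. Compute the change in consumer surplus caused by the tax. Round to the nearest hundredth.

-156.99

Rewriting supply in inverse form: P = 69 + 2Q.
Pre-tax equilibrium: 168 - 5Q = 69 + 2Q gives Q* = 14.1429, P* = 97.2857.
With the tax, buyers' net willingness to pay falls by 17: (168 - 17) - 5Q = 69 + 2Q, so Q_t = 11.7143. Buyers pay P_b = 109.4286; sellers receive P_s = P_b - 17 = 92.4286.
CS falls from (1/2)(14.1429)(70.7143) = 500.051 to (1/2)(11.7143)(58.5714) = 343.0612, a change of -156.9898.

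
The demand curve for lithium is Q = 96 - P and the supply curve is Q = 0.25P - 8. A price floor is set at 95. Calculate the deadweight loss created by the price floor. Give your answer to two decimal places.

348.10

Rewriting demand in inverse form: P = 96 - Q.
Rewriting supply in inverse form: P = 32 + 4Q.
Free-market equilibrium: 96 - Q = 32 + 4Q gives Q* = 12.8, P* = 83.2.
At P = 95, buyers demand (96 - 95)/1 = 1 while sellers would supply more, so the quantity traded is 1 at price 95.
The lost-trades triangle has base Q* - 1 = 11.8 and height equal to the gap between the curves at Q = 1, which is 95 - 36 = 59. DWL = (1/2)(11.8)(59) = 348.1.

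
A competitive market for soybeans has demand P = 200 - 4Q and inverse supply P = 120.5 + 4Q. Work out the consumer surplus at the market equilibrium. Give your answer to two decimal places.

Equilibrium: 200 - 4Q = 120.5 + 4Q, so Q* = 9.9375 and P* = 160.25.
The demand choke price is 200, so CS = (1/2)(Q*)(200 - P*) = (1/2)(9.9375)(39.75) = 197.5078.

197.51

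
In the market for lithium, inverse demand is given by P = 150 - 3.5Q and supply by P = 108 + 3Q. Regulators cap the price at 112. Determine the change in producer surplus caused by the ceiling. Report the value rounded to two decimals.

Without the control, 150 - 3.5Q = 108 + 3Q so Q* = 6.4615 and P* = 127.3846.
At P = 112, sellers supply (112 - 108)/3 = 1.3333 while buyers want more, so the quantity traded is 1.3333 at price 112.
PS goes from (1/2)(6.4615)(19.3846) = 62.6272 to 2.6667 (computed as (112 - 108)(1.3333) - (1/2)(3)(1.3333)^2), a change of -59.9606.

-59.96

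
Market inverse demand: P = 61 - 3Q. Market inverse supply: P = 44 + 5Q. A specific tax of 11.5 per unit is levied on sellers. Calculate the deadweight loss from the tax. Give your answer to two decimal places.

8.27

Without the tax, 61 - 3Q = 44 + 5Q so Q* = 2.125 and P* = 54.625.
A tax on sellers shifts supply up by 11.5: 61 - 3Q = 44 + 5Q + 11.5, so Q_t = 0.6875. Buyers pay P_b = 58.9375; sellers receive P_s = P_b - 11.5 = 47.4375.
Deadweight loss is the triangle between the curves from Q_t to Q*: (1/2)(2.125 - 0.6875)(11.5) = 8.2656.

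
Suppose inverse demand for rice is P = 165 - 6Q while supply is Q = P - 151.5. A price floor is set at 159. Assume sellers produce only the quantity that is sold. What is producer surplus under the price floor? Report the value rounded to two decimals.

Rewriting supply in inverse form: P = 151.5 + Q.
Without the control, 165 - 6Q = 151.5 + Q so Q* = 1.9286 and P* = 153.4286.
At P = 159, buyers demand (165 - 159)/6 = 1 while sellers would supply more, so the quantity traded is 1 at price 159.
The supply price at Q = 1 is 152.5. PS is the trapezoid between 159 and supply over [0, 1]: (1/2)[(159 - 151.5) + (159 - 152.5)](1) = 7.

7.00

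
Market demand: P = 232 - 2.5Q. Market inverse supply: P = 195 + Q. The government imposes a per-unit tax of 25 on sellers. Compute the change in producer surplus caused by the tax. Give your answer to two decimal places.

-50.00

Without the tax, 232 - 2.5Q = 195 + Q so Q* = 10.5714 and P* = 205.5714.
With the tax, sellers need 25 more per unit: 232 - 2.5Q = 195 + Q + 25, so Q_t = 3.4286. Buyers pay P_b = 223.4286; sellers receive P_s = P_b - 25 = 198.4286.
Producers lose the trapezoid between P_s and P* out to Q_t plus the triangle from Q_t to Q*: change in PS = 5.8776 - 55.8776 = -50.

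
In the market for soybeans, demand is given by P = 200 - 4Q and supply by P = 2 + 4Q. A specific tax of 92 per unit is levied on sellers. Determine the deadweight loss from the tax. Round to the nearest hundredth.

Without the tax, 200 - 4Q = 2 + 4Q so Q* = 24.75 and P* = 101.
With the tax, sellers need 92 more per unit: 200 - 4Q = 2 + 4Q + 92, so Q_t = 13.25. Buyers pay P_b = 147; sellers receive P_s = P_b - 92 = 55.
The welfare triangle lost has base Q* - Q_t = 11.5 and height t = 92, so DWL = (1/2)(11.5)(92) = 529.

529.00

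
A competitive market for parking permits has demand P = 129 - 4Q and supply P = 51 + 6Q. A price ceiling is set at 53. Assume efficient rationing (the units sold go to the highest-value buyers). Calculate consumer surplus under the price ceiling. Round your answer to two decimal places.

25.11

Free-market equilibrium: 129 - 4Q = 51 + 6Q gives Q* = 7.8, P* = 97.8.
At P = 53, sellers supply (53 - 51)/6 = 0.3333 while buyers want more, so the quantity traded is 0.3333 at price 53.
The demand price at Q = 0.3333 is 127.6667. CS is the trapezoid between demand and 53 over [0, 0.3333]: (1/2)[(129 - 53) + (127.6667 - 53)](0.3333) = 25.1111.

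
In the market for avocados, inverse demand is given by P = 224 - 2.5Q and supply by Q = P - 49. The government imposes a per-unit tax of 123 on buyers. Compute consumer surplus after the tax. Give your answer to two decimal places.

Rewriting supply in inverse form: P = 49 + Q.
Pre-tax equilibrium: 224 - 2.5Q = 49 + Q gives Q* = 50, P* = 99.
With the tax, buyers' net willingness to pay falls by 123: (224 - 123) - 2.5Q = 49 + Q, so Q_t = 14.8571. Buyers pay P_b = 186.8571; sellers receive P_s = P_b - 123 = 63.8571.
Consumer surplus is the triangle under demand above P_b: (1/2)(14.8571)(224 - 186.8571) = 275.9184.

275.92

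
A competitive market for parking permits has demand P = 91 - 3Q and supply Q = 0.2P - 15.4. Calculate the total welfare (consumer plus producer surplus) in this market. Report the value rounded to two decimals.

12.25

Rewriting supply in inverse form: P = 77 + 5Q.
Setting demand equal to supply, 14 = 8Q, so Q* = 1.75 and P* = 85.75.
CS = (1/2)(1.75)(5.25) = 4.5938 and PS = (1/2)(1.75)(8.75) = 7.6562, so total surplus = 12.25.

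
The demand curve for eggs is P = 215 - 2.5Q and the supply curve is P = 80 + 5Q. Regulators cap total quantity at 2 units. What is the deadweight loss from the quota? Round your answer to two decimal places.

960.00

Without the quota, 215 - 2.5Q = 80 + 5Q gives Q* = 18.
At Q = 2 the demand price is 215 - 2.5(2) = 210 and the supply price is 80 + 5(2) = 90.
Deadweight loss is the triangle between the curves from 2 to 18: (1/2)(210 - 90)(18 - 2) = 960.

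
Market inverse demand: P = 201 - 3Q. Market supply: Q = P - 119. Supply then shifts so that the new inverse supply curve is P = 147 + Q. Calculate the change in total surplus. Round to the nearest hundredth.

Rewriting supply in inverse form: P = 119 + Q.
Initial equilibrium: Q_0 = 20.5, P_0 = 139.5; CS_0 = (1/2)(20.5)(61.5) = 630.375, PS_0 = (1/2)(20.5)(20.5) = 210.125.
New equilibrium: 201 - 3Q = 147 + Q gives Q_1 = 13.5, P_1 = 160.5; CS_1 = 273.375, PS_1 = 91.125.
Change in total surplus = (273.375 + 91.125) - (630.375 + 210.125) = -476.

-476.00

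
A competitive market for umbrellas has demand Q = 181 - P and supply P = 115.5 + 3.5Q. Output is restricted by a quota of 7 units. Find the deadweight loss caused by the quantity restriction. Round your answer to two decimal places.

128.44

Rewriting demand in inverse form: P = 181 - Q.
Without the quota, 181 - Q = 115.5 + 3.5Q gives Q* = 14.5556.
At Q = 7 the demand price is 181 - (7) = 174 and the supply price is 115.5 + 3.5(7) = 140.
DWL = (1/2)(gap between curves at 7) x (Q* - 7) = (1/2)(34)(7.5556) = 128.4444.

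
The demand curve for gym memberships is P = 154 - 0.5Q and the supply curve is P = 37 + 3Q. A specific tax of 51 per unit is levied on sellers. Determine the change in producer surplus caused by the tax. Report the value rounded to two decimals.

-1142.82

Without the tax, 154 - 0.5Q = 37 + 3Q so Q* = 33.4286 and P* = 137.2857.
A tax on sellers shifts supply up by 51: 154 - 0.5Q = 37 + 3Q + 51, so Q_t = 18.8571. Buyers pay P_b = 144.5714; sellers receive P_s = P_b - 51 = 93.5714.
PS falls from (1/2)(33.4286)(100.2857) = 1676.2041 to (1/2)(18.8571)(56.5714) = 533.3878, a change of -1142.8163.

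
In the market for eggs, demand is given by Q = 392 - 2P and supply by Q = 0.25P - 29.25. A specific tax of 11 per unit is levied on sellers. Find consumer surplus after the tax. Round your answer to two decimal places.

Rewriting demand in inverse form: P = 196 - 0.5Q.
Rewriting supply in inverse form: P = 117 + 4Q.
Pre-tax equilibrium: 196 - 0.5Q = 117 + 4Q gives Q* = 17.5556, P* = 187.2222.
With the tax, sellers need 11 more per unit: 196 - 0.5Q = 117 + 4Q + 11, so Q_t = 15.1111. Buyers pay P_b = 188.4444; sellers receive P_s = P_b - 11 = 177.4444.
Consumer surplus is the triangle under demand above P_b: (1/2)(15.1111)(196 - 188.4444) = 57.0864.

57.09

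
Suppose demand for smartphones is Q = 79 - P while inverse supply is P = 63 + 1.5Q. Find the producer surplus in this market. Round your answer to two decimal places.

30.72

Rewriting demand in inverse form: P = 79 - Q.
Set 79 - Q = 63 + 1.5Q, which gives 16 = 2.5Q, so Q* = 6.4 and P* = 79 - (6.4) = 72.6.
The supply curve's price intercept is 63, so PS = (1/2)(Q*)(P* - 63) = (1/2)(6.4)(9.6) = 30.72.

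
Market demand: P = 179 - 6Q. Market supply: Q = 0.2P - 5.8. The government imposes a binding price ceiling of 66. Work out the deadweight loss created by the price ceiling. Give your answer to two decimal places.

Rewriting supply in inverse form: P = 29 + 5Q.
Without the control, 179 - 6Q = 29 + 5Q so Q* = 13.6364 and P* = 97.1818.
At P = 66, sellers supply (66 - 29)/5 = 7.4 while buyers want more, so the quantity traded is 7.4 at price 66.
The lost-trades triangle has base Q* - 7.4 = 6.2364 and height equal to the gap between the curves at Q = 7.4, which is 134.6 - 66 = 68.6. DWL = (1/2)(6.2364)(68.6) = 213.9073.

213.91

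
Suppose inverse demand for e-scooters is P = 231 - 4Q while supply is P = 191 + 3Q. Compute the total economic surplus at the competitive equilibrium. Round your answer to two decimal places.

114.29

Setting demand equal to supply, 40 = 7Q, so Q* = 5.7143 and P* = 208.1429.
Total surplus is the full triangle between the curves from 0 to Q*: (1/2)(5.7143)(231 - 191) = 114.2857.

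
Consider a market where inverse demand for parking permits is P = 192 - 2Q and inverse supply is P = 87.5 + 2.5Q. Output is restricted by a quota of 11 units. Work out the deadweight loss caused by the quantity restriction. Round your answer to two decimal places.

Without the quota, 192 - 2Q = 87.5 + 2.5Q gives Q* = 23.2222.
At Q = 11 the demand price is 192 - 2(11) = 170 and the supply price is 87.5 + 2.5(11) = 115.
Deadweight loss is the triangle between the curves from 11 to 23.2222: (1/2)(170 - 115)(23.2222 - 11) = 336.1111.

336.11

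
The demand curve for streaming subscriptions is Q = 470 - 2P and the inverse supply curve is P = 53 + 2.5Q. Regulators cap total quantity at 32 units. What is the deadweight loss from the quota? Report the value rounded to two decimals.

1232.67

Rewriting demand in inverse form: P = 235 - 0.5Q.
Unrestricted equilibrium: Q* = (235 - 53)/(0.5 + 2.5) = 60.6667.
At Q = 32 the demand price is 235 - 0.5(32) = 219 and the supply price is 53 + 2.5(32) = 133.
DWL = (1/2)(gap between curves at 32) x (Q* - 32) = (1/2)(86)(28.6667) = 1232.6667.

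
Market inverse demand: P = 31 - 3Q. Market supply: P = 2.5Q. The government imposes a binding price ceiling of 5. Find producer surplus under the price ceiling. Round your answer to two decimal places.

Without the control, 31 - 3Q = 2.5Q so Q* = 5.6364 and P* = 14.0909.
At the ceiling price 5, quantity supplied is (5 - 0)/2.5 = 2; supply is the short side, so Q = 2 trades at P = 5.
PS is the triangle above supply below 5: (1/2)(2)(5 - 0) = 5.

5.00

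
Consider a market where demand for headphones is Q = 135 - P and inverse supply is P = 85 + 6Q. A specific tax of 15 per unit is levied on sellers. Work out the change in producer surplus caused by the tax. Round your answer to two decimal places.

Rewriting demand in inverse form: P = 135 - Q.
Without the tax, 135 - Q = 85 + 6Q so Q* = 7.1429 and P* = 127.8571.
A tax on sellers shifts supply up by 15: 135 - Q = 85 + 6Q + 15, so Q_t = 5. Buyers pay P_b = 130; sellers receive P_s = P_b - 15 = 115.
Producers lose the trapezoid between P_s and P* out to Q_t plus the triangle from Q_t to Q*: change in PS = 75 - 153.0612 = -78.0612.

-78.06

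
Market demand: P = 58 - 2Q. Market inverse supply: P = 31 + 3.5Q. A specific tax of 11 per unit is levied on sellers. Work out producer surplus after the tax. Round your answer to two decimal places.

14.81

Pre-tax equilibrium: 58 - 2Q = 31 + 3.5Q gives Q* = 4.9091, P* = 48.1818.
With the tax, sellers need 11 more per unit: 58 - 2Q = 31 + 3.5Q + 11, so Q_t = 2.9091. Buyers pay P_b = 52.1818; sellers receive P_s = P_b - 11 = 41.1818.
Producer surplus is the triangle above supply below P_s: (1/2)(2.9091)(41.1818 - 31) = 14.8099.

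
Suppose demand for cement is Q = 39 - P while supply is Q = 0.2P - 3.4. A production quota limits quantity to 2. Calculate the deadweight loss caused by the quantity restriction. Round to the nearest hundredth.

8.33

Rewriting demand in inverse form: P = 39 - Q.
Rewriting supply in inverse form: P = 17 + 5Q.
Without the quota, 39 - Q = 17 + 5Q gives Q* = 3.6667.
At Q = 2 the demand price is 39 - (2) = 37 and the supply price is 17 + 5(2) = 27.
DWL = (1/2)(gap between curves at 2) x (Q* - 2) = (1/2)(10)(1.6667) = 8.3333.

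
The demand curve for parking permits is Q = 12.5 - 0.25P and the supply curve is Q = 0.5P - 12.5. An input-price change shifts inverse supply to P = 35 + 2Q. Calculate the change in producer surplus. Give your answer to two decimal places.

Rewriting demand in inverse form: P = 50 - 4Q.
Rewriting supply in inverse form: P = 25 + 2Q.
Initial equilibrium: Q_0 = 4.1667, P_0 = 33.3333; CS_0 = (1/2)(4.1667)(16.6667) = 34.7222, PS_0 = (1/2)(4.1667)(8.3333) = 17.3611.
New equilibrium: 50 - 4Q = 35 + 2Q gives Q_1 = 2.5, P_1 = 40; CS_1 = 12.5, PS_1 = 6.25.
Change in producer surplus = 6.25 - 17.3611 = -11.1111.

-11.11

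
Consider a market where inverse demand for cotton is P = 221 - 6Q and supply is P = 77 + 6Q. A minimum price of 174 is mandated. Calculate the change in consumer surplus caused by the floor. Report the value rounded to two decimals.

-247.92

Without the control, 221 - 6Q = 77 + 6Q so Q* = 12 and P* = 149.
At the floor price 174, quantity demanded is (221 - 174)/6 = 7.8333; demand is the short side, so Q = 7.8333 trades at P = 174.
CS goes from (1/2)(12)(72) = 432 to 184.0833 (computed as (221 - 174)(7.8333) - (1/2)(6)(7.8333)^2), a change of -247.9167.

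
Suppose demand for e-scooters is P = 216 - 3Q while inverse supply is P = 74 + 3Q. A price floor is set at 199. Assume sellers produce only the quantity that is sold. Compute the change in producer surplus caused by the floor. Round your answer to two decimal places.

Without the control, 216 - 3Q = 74 + 3Q so Q* = 23.6667 and P* = 145.
At P = 199, buyers demand (216 - 199)/3 = 5.6667 while sellers would supply more, so the quantity traded is 5.6667 at price 199.
PS goes from (1/2)(23.6667)(71) = 840.1667 to 660.1667 (computed as (199 - 74)(5.6667) - (1/2)(3)(5.6667)^2), a change of -180.

-180.00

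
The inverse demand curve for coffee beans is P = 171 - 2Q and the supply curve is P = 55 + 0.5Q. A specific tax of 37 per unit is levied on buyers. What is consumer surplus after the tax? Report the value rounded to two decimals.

Pre-tax equilibrium: 171 - 2Q = 55 + 0.5Q gives Q* = 46.4, P* = 78.2.
A tax on buyers shifts demand down by 37: (171 - 37) - 2Q = 55 + 0.5Q, so Q_t = 31.6. Buyers pay P_b = 107.8; sellers receive P_s = P_b - 37 = 70.8.
Consumer surplus is the triangle under demand above P_b: (1/2)(31.6)(171 - 107.8) = 998.56.

998.56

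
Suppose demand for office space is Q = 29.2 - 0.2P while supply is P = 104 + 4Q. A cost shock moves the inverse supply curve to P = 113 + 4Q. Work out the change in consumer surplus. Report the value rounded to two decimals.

-20.83

Rewriting demand in inverse form: P = 146 - 5Q.
Initial equilibrium: Q_0 = 4.6667, P_0 = 122.6667; CS_0 = (1/2)(4.6667)(23.3333) = 54.4444, PS_0 = (1/2)(4.6667)(18.6667) = 43.5556.
New equilibrium: 146 - 5Q = 113 + 4Q gives Q_1 = 3.6667, P_1 = 127.6667; CS_1 = 33.6111, PS_1 = 26.8889.
Change in consumer surplus = 33.6111 - 54.4444 = -20.8333.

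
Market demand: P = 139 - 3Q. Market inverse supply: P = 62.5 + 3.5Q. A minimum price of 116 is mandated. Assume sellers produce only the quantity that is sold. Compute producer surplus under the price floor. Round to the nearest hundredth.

307.31

Free-market equilibrium: 139 - 3Q = 62.5 + 3.5Q gives Q* = 11.7692, P* = 103.6923.
At the floor price 116, quantity demanded is (139 - 116)/3 = 7.6667; demand is the short side, so Q = 7.6667 trades at P = 116.
The supply price at Q = 7.6667 is 89.3333. PS is the trapezoid between 116 and supply over [0, 7.6667]: (1/2)[(116 - 62.5) + (116 - 89.3333)](7.6667) = 307.3056.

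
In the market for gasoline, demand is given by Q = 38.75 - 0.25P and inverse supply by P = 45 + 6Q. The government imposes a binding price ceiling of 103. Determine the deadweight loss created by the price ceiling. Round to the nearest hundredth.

Rewriting demand in inverse form: P = 155 - 4Q.
Without the control, 155 - 4Q = 45 + 6Q so Q* = 11 and P* = 111.
At P = 103, sellers supply (103 - 45)/6 = 9.6667 while buyers want more, so the quantity traded is 9.6667 at price 103.
At Q = 9.6667 the demand price is 116.3333 and the supply price is 103. Deadweight loss is the triangle between the curves from 9.6667 to 11: (1/2)(116.3333 - 103)(11 - 9.6667) = 8.8889.

8.89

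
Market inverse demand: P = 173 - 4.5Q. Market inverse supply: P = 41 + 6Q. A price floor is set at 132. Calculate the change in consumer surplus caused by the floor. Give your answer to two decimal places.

-168.81

Without the control, 173 - 4.5Q = 41 + 6Q so Q* = 12.5714 and P* = 116.4286.
At P = 132, buyers demand (173 - 132)/4.5 = 9.1111 while sellers would supply more, so the quantity traded is 9.1111 at price 132.
CS goes from (1/2)(12.5714)(56.5714) = 355.5918 to 186.7778 (computed as (173 - 132)(9.1111) - (1/2)(4.5)(9.1111)^2), a change of -168.8141.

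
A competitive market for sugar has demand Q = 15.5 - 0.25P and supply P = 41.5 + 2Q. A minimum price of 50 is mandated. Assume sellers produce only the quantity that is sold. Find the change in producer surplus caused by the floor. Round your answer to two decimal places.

Rewriting demand in inverse form: P = 62 - 4Q.
Free-market equilibrium: 62 - 4Q = 41.5 + 2Q gives Q* = 3.4167, P* = 48.3333.
At P = 50, buyers demand (62 - 50)/4 = 3 while sellers would supply more, so the quantity traded is 3 at price 50.
PS goes from (1/2)(3.4167)(6.8333) = 11.6736 to 16.5 (computed as (50 - 41.5)(3) - (1/2)(2)(3)^2), a change of 4.8264.

4.83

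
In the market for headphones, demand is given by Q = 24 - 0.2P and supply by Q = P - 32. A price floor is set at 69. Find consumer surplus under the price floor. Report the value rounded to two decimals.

Rewriting demand in inverse form: P = 120 - 5Q.
Rewriting supply in inverse form: P = 32 + Q.
Free-market equilibrium: 120 - 5Q = 32 + Q gives Q* = 14.6667, P* = 46.6667.
At the floor price 69, quantity demanded is (120 - 69)/5 = 10.2; demand is the short side, so Q = 10.2 trades at P = 69.
CS is the triangle under demand above 69: (1/2)(10.2)(120 - 69) = 260.1.

260.10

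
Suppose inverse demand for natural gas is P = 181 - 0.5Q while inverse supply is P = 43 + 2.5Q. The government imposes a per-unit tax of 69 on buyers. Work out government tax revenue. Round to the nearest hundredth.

1587.00

Pre-tax equilibrium: 181 - 0.5Q = 43 + 2.5Q gives Q* = 46, P* = 158.
A tax on buyers shifts demand down by 69: (181 - 69) - 0.5Q = 43 + 2.5Q, so Q_t = 23. Buyers pay P_b = 169.5; sellers receive P_s = P_b - 69 = 100.5.
Revenue is the tax times quantity traded: 69 x 23 = 1587.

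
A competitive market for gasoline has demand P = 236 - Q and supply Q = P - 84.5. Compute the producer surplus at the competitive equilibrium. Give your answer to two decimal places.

2869.03

Rewriting supply in inverse form: P = 84.5 + Q.
Equilibrium: 236 - Q = 84.5 + Q, so Q* = 75.75 and P* = 160.25.
PS is the area between P* and the supply curve from 0 to Q*: (1/2)(75.75)(75.75) = 2869.0312.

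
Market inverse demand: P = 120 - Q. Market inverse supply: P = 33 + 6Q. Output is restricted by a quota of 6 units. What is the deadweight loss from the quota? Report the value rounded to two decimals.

144.64

Without the quota, 120 - Q = 33 + 6Q gives Q* = 12.4286.
At Q = 6 the demand price is 120 - (6) = 114 and the supply price is 33 + 6(6) = 69.
Deadweight loss is the triangle between the curves from 6 to 12.4286: (1/2)(114 - 69)(12.4286 - 6) = 144.6429.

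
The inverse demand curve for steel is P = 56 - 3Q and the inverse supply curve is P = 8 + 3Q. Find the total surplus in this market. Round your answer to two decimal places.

192.00

Equilibrium: 56 - 3Q = 8 + 3Q, so Q* = 8 and P* = 32.
Total surplus is the full triangle between the curves from 0 to Q*: (1/2)(8)(56 - 8) = 192.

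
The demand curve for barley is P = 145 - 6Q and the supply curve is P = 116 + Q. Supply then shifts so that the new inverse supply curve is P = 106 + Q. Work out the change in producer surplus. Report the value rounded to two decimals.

Initial equilibrium: Q_0 = 4.1429, P_0 = 120.1429; CS_0 = (1/2)(4.1429)(24.8571) = 51.4898, PS_0 = (1/2)(4.1429)(4.1429) = 8.5816.
New equilibrium: 145 - 6Q = 106 + Q gives Q_1 = 5.5714, P_1 = 111.5714; CS_1 = 93.1224, PS_1 = 15.5204.
Change in producer surplus = 15.5204 - 8.5816 = 6.9388.

6.94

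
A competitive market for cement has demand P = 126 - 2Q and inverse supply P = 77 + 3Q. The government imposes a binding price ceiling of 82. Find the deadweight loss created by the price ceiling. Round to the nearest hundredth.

Free-market equilibrium: 126 - 2Q = 77 + 3Q gives Q* = 9.8, P* = 106.4.
At the ceiling price 82, quantity supplied is (82 - 77)/3 = 1.6667; supply is the short side, so Q = 1.6667 trades at P = 82.
At Q = 1.6667 the demand price is 122.6667 and the supply price is 82. Deadweight loss is the triangle between the curves from 1.6667 to 9.8: (1/2)(122.6667 - 82)(9.8 - 1.6667) = 165.3778.

165.38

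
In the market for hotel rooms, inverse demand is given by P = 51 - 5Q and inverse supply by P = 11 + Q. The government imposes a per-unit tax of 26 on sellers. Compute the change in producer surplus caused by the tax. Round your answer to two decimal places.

-19.50

Without the tax, 51 - 5Q = 11 + Q so Q* = 6.6667 and P* = 17.6667.
With the tax, sellers need 26 more per unit: 51 - 5Q = 11 + Q + 26, so Q_t = 2.3333. Buyers pay P_b = 39.3333; sellers receive P_s = P_b - 26 = 13.3333.
PS falls from (1/2)(6.6667)(6.6667) = 22.2222 to (1/2)(2.3333)(2.3333) = 2.7222, a change of -19.5.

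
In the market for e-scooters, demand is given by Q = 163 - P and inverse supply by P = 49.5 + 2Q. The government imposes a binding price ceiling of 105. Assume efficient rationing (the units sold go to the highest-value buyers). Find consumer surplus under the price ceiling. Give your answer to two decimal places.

1224.47

Rewriting demand in inverse form: P = 163 - Q.
Without the control, 163 - Q = 49.5 + 2Q so Q* = 37.8333 and P* = 125.1667.
At the ceiling price 105, quantity supplied is (105 - 49.5)/2 = 27.75; supply is the short side, so Q = 27.75 trades at P = 105.
The demand price at Q = 27.75 is 135.25. CS is the trapezoid between demand and 105 over [0, 27.75]: (1/2)[(163 - 105) + (135.25 - 105)](27.75) = 1224.4688.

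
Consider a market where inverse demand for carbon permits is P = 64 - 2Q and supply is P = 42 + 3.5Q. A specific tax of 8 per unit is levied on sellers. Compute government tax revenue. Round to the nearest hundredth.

Without the tax, 64 - 2Q = 42 + 3.5Q so Q* = 4 and P* = 56.
With the tax, sellers need 8 more per unit: 64 - 2Q = 42 + 3.5Q + 8, so Q_t = 2.5455. Buyers pay P_b = 58.9091; sellers receive P_s = P_b - 8 = 50.9091.
Tax revenue = t x Q_t = 8 x 2.5455 = 20.3636.

20.36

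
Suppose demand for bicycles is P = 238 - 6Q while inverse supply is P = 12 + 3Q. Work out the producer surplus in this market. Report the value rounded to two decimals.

945.85

Setting demand equal to supply, 226 = 9Q, so Q* = 25.1111 and P* = 87.3333.
The supply curve's price intercept is 12, so PS = (1/2)(Q*)(P* - 12) = (1/2)(25.1111)(75.3333) = 945.8519.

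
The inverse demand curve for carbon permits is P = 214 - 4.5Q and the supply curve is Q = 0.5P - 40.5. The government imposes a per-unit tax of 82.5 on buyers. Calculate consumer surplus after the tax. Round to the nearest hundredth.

Rewriting supply in inverse form: P = 81 + 2Q.
Without the tax, 214 - 4.5Q = 81 + 2Q so Q* = 20.4615 and P* = 121.9231.
A tax on buyers shifts demand down by 82.5: (214 - 82.5) - 4.5Q = 81 + 2Q, so Q_t = 7.7692. Buyers pay P_b = 179.0385; sellers receive P_s = P_b - 82.5 = 96.5385.
Consumer surplus is the triangle under demand above P_b: (1/2)(7.7692)(214 - 179.0385) = 135.8121.

135.81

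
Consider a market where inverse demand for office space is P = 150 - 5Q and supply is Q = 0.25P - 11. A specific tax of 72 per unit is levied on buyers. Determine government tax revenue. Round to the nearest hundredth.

272.00

Rewriting supply in inverse form: P = 44 + 4Q.
Without the tax, 150 - 5Q = 44 + 4Q so Q* = 11.7778 and P* = 91.1111.
With the tax, buyers' net willingness to pay falls by 72: (150 - 72) - 5Q = 44 + 4Q, so Q_t = 3.7778. Buyers pay P_b = 131.1111; sellers receive P_s = P_b - 72 = 59.1111.
Tax revenue = t x Q_t = 72 x 3.7778 = 272.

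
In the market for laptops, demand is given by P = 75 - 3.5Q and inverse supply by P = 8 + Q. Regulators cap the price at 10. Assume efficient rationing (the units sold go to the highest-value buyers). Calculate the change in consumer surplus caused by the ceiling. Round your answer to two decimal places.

Without the control, 75 - 3.5Q = 8 + Q so Q* = 14.8889 and P* = 22.8889.
At P = 10, sellers supply (10 - 8)/1 = 2 while buyers want more, so the quantity traded is 2 at price 10.
CS goes from (1/2)(14.8889)(52.1111) = 387.9383 to 123 (computed as (75 - 10)(2) - (1/2)(3.5)(2)^2), a change of -264.9383.

-264.94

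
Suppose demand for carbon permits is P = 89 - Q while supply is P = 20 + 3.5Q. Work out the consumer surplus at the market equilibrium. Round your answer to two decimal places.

Setting demand equal to supply, 69 = 4.5Q, so Q* = 15.3333 and P* = 73.6667.
The demand choke price is 89, so CS = (1/2)(Q*)(89 - P*) = (1/2)(15.3333)(15.3333) = 117.5556.

117.56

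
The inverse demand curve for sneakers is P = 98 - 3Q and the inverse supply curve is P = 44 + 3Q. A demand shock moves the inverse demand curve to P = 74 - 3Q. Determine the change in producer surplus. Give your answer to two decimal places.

-84.00

Initial equilibrium: Q_0 = 9, P_0 = 71; CS_0 = (1/2)(9)(27) = 121.5, PS_0 = (1/2)(9)(27) = 121.5.
New equilibrium: 74 - 3Q = 44 + 3Q gives Q_1 = 5, P_1 = 59; CS_1 = 37.5, PS_1 = 37.5.
Change in producer surplus = 37.5 - 121.5 = -84.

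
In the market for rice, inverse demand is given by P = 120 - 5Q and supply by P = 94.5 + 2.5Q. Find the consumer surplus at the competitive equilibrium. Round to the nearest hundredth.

Set 120 - 5Q = 94.5 + 2.5Q, which gives 25.5 = 7.5Q, so Q* = 3.4 and P* = 120 - 5(3.4) = 103.
Consumer surplus is the triangle under demand above P*: (1/2)(3.4)(120 - 103) = (1/2)(3.4)(17) = 28.9.

28.90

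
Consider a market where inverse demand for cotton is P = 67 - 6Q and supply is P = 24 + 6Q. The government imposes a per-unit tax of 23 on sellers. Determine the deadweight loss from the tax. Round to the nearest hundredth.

Without the tax, 67 - 6Q = 24 + 6Q so Q* = 3.5833 and P* = 45.5.
A tax on sellers shifts supply up by 23: 67 - 6Q = 24 + 6Q + 23, so Q_t = 1.6667. Buyers pay P_b = 57; sellers receive P_s = P_b - 23 = 34.
Deadweight loss is the triangle between the curves from Q_t to Q*: (1/2)(3.5833 - 1.6667)(23) = 22.0417.

22.04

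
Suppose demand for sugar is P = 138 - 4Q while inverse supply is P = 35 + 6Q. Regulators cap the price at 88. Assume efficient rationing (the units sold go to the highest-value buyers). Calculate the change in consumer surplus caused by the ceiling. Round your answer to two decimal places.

73.43

Without the control, 138 - 4Q = 35 + 6Q so Q* = 10.3 and P* = 96.8.
At P = 88, sellers supply (88 - 35)/6 = 8.8333 while buyers want more, so the quantity traded is 8.8333 at price 88.
CS goes from (1/2)(10.3)(41.2) = 212.18 to 285.6111 (computed as (138 - 88)(8.8333) - (1/2)(4)(8.8333)^2), a change of 73.4311.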